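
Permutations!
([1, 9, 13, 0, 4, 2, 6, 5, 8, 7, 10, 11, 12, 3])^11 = (0 7 13 1 5 3 9 2)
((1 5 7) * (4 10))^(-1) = ((1 5 7)(4 10))^(-1) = (1 7 5)(4 10)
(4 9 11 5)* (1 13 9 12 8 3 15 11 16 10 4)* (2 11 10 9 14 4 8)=(1 13 14 4 12 2 11 5)(3 15 10 8)(9 16)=[0, 13, 11, 15, 12, 1, 6, 7, 3, 16, 8, 5, 2, 14, 4, 10, 9]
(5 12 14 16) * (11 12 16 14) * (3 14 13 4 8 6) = (3 14 13 4 8 6)(5 16)(11 12) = [0, 1, 2, 14, 8, 16, 3, 7, 6, 9, 10, 12, 11, 4, 13, 15, 5]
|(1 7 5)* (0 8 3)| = |(0 8 3)(1 7 5)| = 3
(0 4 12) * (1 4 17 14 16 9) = (0 17 14 16 9 1 4 12) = [17, 4, 2, 3, 12, 5, 6, 7, 8, 1, 10, 11, 0, 13, 16, 15, 9, 14]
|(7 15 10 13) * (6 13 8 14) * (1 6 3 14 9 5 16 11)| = 22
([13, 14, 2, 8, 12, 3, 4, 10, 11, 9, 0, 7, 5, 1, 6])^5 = [4, 5, 2, 0, 11, 10, 8, 14, 13, 9, 6, 1, 7, 12, 3]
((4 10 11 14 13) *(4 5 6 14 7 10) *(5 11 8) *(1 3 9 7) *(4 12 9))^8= (1 5 12 13 10 3 6 9 11 8 4 14 7)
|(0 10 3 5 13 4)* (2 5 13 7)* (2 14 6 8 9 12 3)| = |(0 10 2 5 7 14 6 8 9 12 3 13 4)| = 13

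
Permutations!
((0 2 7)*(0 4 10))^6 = (0 2 7 4 10)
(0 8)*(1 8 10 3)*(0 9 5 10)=(1 8 9 5 10 3)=[0, 8, 2, 1, 4, 10, 6, 7, 9, 5, 3]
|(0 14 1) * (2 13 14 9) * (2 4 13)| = |(0 9 4 13 14 1)| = 6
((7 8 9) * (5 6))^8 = (7 9 8)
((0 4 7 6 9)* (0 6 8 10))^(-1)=((0 4 7 8 10)(6 9))^(-1)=(0 10 8 7 4)(6 9)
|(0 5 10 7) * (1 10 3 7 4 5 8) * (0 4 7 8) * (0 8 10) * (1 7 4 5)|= |(0 8 7 5 3 10 4 1)|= 8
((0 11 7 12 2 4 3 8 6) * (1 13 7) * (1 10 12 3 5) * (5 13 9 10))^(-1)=((0 11 5 1 9 10 12 2 4 13 7 3 8 6))^(-1)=(0 6 8 3 7 13 4 2 12 10 9 1 5 11)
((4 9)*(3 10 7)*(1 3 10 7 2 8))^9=(1 10)(2 3)(4 9)(7 8)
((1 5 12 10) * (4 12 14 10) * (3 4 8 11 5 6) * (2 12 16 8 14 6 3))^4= (1 8 2)(3 11 12)(4 5 14)(6 10 16)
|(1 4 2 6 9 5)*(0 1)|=7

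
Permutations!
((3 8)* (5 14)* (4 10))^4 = (14)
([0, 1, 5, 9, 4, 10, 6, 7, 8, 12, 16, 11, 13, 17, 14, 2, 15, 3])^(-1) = (2 15 16 10 5)(3 17 13 12 9)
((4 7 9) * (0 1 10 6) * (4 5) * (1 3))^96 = (0 3 1 10 6)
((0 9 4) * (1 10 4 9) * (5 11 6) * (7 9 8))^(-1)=((0 1 10 4)(5 11 6)(7 9 8))^(-1)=(0 4 10 1)(5 6 11)(7 8 9)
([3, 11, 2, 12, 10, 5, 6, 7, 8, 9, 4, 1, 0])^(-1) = (0 12 3)(1 11)(4 10)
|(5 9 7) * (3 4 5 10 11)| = 7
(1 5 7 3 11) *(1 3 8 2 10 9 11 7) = [0, 5, 10, 7, 4, 1, 6, 8, 2, 11, 9, 3] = (1 5)(2 10 9 11 3 7 8)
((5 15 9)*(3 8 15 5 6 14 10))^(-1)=((3 8 15 9 6 14 10))^(-1)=(3 10 14 6 9 15 8)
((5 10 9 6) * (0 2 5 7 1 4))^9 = (10)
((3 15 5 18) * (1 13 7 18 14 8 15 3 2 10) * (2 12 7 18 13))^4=(18)(1 2 10)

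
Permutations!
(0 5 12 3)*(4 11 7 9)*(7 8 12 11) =(0 5 11 8 12 3)(4 7 9) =[5, 1, 2, 0, 7, 11, 6, 9, 12, 4, 10, 8, 3]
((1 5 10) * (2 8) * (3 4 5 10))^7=(1 10)(2 8)(3 4 5)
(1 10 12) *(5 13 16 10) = [0, 5, 2, 3, 4, 13, 6, 7, 8, 9, 12, 11, 1, 16, 14, 15, 10] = (1 5 13 16 10 12)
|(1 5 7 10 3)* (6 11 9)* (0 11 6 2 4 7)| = |(0 11 9 2 4 7 10 3 1 5)| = 10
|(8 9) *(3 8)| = 3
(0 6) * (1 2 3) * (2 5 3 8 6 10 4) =(0 10 4 2 8 6)(1 5 3) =[10, 5, 8, 1, 2, 3, 0, 7, 6, 9, 4]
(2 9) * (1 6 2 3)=(1 6 2 9 3)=[0, 6, 9, 1, 4, 5, 2, 7, 8, 3]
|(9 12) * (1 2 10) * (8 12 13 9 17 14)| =12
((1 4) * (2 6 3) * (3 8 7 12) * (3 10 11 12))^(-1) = (1 4)(2 3 7 8 6)(10 12 11)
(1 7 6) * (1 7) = (6 7) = [0, 1, 2, 3, 4, 5, 7, 6]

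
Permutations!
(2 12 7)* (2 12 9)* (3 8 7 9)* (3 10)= (2 10 3 8 7 12 9)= [0, 1, 10, 8, 4, 5, 6, 12, 7, 2, 3, 11, 9]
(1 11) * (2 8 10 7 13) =(1 11)(2 8 10 7 13) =[0, 11, 8, 3, 4, 5, 6, 13, 10, 9, 7, 1, 12, 2]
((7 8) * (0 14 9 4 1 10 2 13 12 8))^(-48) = (0 13 4 7 2 9 8 10 14 12 1)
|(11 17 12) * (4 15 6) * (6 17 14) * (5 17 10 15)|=14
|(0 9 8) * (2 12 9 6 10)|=|(0 6 10 2 12 9 8)|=7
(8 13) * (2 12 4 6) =(2 12 4 6)(8 13) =[0, 1, 12, 3, 6, 5, 2, 7, 13, 9, 10, 11, 4, 8]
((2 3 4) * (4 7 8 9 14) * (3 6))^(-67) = ((2 6 3 7 8 9 14 4))^(-67) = (2 9 3 4 8 6 14 7)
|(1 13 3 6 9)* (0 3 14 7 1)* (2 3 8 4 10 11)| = |(0 8 4 10 11 2 3 6 9)(1 13 14 7)| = 36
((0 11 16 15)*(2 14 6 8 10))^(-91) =(0 11 16 15)(2 10 8 6 14)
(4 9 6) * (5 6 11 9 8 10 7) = [0, 1, 2, 3, 8, 6, 4, 5, 10, 11, 7, 9] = (4 8 10 7 5 6)(9 11)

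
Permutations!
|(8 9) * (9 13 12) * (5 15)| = |(5 15)(8 13 12 9)| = 4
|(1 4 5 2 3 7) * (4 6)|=7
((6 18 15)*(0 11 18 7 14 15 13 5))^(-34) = (0 11 18 13 5)(6 14)(7 15)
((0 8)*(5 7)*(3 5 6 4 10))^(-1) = (0 8)(3 10 4 6 7 5)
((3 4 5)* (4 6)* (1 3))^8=((1 3 6 4 5))^8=(1 4 3 5 6)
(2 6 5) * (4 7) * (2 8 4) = [0, 1, 6, 3, 7, 8, 5, 2, 4] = (2 6 5 8 4 7)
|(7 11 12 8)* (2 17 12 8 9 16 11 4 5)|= 10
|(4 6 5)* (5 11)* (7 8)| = 4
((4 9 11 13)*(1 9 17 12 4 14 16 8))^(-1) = ((1 9 11 13 14 16 8)(4 17 12))^(-1) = (1 8 16 14 13 11 9)(4 12 17)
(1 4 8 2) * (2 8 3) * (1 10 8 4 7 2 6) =(1 7 2 10 8 4 3 6) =[0, 7, 10, 6, 3, 5, 1, 2, 4, 9, 8]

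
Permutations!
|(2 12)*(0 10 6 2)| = 5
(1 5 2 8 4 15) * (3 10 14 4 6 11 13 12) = [0, 5, 8, 10, 15, 2, 11, 7, 6, 9, 14, 13, 3, 12, 4, 1] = (1 5 2 8 6 11 13 12 3 10 14 4 15)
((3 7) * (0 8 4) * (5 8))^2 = (0 8)(4 5)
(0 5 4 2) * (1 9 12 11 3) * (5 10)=(0 10 5 4 2)(1 9 12 11 3)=[10, 9, 0, 1, 2, 4, 6, 7, 8, 12, 5, 3, 11]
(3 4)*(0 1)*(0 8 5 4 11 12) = (0 1 8 5 4 3 11 12) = [1, 8, 2, 11, 3, 4, 6, 7, 5, 9, 10, 12, 0]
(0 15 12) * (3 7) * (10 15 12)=(0 12)(3 7)(10 15)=[12, 1, 2, 7, 4, 5, 6, 3, 8, 9, 15, 11, 0, 13, 14, 10]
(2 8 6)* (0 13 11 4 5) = (0 13 11 4 5)(2 8 6) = [13, 1, 8, 3, 5, 0, 2, 7, 6, 9, 10, 4, 12, 11]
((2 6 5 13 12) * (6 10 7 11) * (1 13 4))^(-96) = ((1 13 12 2 10 7 11 6 5 4))^(-96) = (1 10 5 12 11)(2 6 13 7 4)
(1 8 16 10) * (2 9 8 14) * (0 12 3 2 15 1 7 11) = (0 12 3 2 9 8 16 10 7 11)(1 14 15) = [12, 14, 9, 2, 4, 5, 6, 11, 16, 8, 7, 0, 3, 13, 15, 1, 10]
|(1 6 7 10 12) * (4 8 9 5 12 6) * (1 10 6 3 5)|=4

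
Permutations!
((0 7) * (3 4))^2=((0 7)(3 4))^2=(7)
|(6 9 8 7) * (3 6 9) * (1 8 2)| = 10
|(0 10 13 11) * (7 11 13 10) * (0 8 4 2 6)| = 7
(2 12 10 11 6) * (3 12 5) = [0, 1, 5, 12, 4, 3, 2, 7, 8, 9, 11, 6, 10] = (2 5 3 12 10 11 6)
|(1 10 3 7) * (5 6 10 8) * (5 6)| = 6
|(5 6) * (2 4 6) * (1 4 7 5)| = 3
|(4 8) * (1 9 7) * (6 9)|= |(1 6 9 7)(4 8)|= 4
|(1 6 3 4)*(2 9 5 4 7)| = 8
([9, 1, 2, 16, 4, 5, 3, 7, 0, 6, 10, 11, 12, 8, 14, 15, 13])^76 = [8, 1, 2, 6, 4, 5, 9, 7, 13, 0, 10, 11, 12, 16, 14, 15, 3]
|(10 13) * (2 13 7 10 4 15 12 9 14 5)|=8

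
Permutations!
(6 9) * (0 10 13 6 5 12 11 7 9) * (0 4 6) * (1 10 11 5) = (0 11 7 9 1 10 13)(4 6)(5 12) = [11, 10, 2, 3, 6, 12, 4, 9, 8, 1, 13, 7, 5, 0]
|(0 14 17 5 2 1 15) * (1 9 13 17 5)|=9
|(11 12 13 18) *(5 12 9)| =6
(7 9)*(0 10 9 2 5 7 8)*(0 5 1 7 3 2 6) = [10, 7, 1, 2, 4, 3, 0, 6, 5, 8, 9] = (0 10 9 8 5 3 2 1 7 6)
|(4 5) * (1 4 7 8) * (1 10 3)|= |(1 4 5 7 8 10 3)|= 7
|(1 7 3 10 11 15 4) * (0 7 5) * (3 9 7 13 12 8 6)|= |(0 13 12 8 6 3 10 11 15 4 1 5)(7 9)|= 12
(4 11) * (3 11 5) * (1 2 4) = (1 2 4 5 3 11) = [0, 2, 4, 11, 5, 3, 6, 7, 8, 9, 10, 1]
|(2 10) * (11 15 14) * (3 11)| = 4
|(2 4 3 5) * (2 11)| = 5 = |(2 4 3 5 11)|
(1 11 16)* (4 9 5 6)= (1 11 16)(4 9 5 6)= [0, 11, 2, 3, 9, 6, 4, 7, 8, 5, 10, 16, 12, 13, 14, 15, 1]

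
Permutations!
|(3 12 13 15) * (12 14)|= 5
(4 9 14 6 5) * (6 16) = (4 9 14 16 6 5) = [0, 1, 2, 3, 9, 4, 5, 7, 8, 14, 10, 11, 12, 13, 16, 15, 6]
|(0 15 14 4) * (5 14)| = 5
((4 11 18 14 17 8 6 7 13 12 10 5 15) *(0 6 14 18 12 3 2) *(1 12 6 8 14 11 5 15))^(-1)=(18)(0 2 3 13 7 6 11 8)(1 5 4 15 10 12)(14 17)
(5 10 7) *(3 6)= [0, 1, 2, 6, 4, 10, 3, 5, 8, 9, 7]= (3 6)(5 10 7)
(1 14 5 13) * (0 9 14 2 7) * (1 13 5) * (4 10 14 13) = (0 9 13 4 10 14 1 2 7) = [9, 2, 7, 3, 10, 5, 6, 0, 8, 13, 14, 11, 12, 4, 1]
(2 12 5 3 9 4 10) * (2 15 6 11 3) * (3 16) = (2 12 5)(3 9 4 10 15 6 11 16) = [0, 1, 12, 9, 10, 2, 11, 7, 8, 4, 15, 16, 5, 13, 14, 6, 3]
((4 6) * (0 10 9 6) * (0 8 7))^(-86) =(0 8 6 10 7 4 9)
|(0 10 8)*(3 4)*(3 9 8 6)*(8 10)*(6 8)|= 7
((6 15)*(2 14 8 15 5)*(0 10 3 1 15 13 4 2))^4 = ((0 10 3 1 15 6 5)(2 14 8 13 4))^4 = (0 15 10 6 3 5 1)(2 4 13 8 14)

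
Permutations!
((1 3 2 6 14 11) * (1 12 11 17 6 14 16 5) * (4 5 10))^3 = ((1 3 2 14 17 6 16 10 4 5)(11 12))^3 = (1 14 16 5 2 6 4 3 17 10)(11 12)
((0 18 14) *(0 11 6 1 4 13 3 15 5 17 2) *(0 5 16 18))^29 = ((1 4 13 3 15 16 18 14 11 6)(2 5 17))^29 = (1 6 11 14 18 16 15 3 13 4)(2 17 5)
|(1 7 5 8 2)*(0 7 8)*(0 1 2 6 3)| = |(0 7 5 1 8 6 3)| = 7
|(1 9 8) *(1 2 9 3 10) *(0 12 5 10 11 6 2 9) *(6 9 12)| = 24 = |(0 6 2)(1 3 11 9 8 12 5 10)|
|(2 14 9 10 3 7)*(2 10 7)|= 6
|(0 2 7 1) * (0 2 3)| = 6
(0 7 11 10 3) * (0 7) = (3 7 11 10) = [0, 1, 2, 7, 4, 5, 6, 11, 8, 9, 3, 10]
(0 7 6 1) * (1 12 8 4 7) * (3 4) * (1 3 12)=(0 3 4 7 6 1)(8 12)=[3, 0, 2, 4, 7, 5, 1, 6, 12, 9, 10, 11, 8]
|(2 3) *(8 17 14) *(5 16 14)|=|(2 3)(5 16 14 8 17)|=10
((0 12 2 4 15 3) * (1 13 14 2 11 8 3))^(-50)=((0 12 11 8 3)(1 13 14 2 4 15))^(-50)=(1 4 14)(2 13 15)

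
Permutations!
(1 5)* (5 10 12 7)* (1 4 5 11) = (1 10 12 7 11)(4 5) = [0, 10, 2, 3, 5, 4, 6, 11, 8, 9, 12, 1, 7]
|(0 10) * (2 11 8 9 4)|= 10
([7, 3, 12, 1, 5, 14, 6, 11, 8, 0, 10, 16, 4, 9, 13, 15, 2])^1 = [7, 3, 12, 1, 5, 14, 6, 11, 8, 0, 10, 16, 4, 9, 13, 15, 2]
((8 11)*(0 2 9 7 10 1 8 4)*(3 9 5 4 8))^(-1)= (0 4 5 2)(1 10 7 9 3)(8 11)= ((0 2 5 4)(1 3 9 7 10)(8 11))^(-1)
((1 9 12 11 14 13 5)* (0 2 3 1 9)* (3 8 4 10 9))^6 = (0 12 1 9 3 10 5 4 13 8 14 2 11)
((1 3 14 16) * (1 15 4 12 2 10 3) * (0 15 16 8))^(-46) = (16)(0 8 14 3 10 2 12 4 15)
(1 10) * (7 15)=[0, 10, 2, 3, 4, 5, 6, 15, 8, 9, 1, 11, 12, 13, 14, 7]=(1 10)(7 15)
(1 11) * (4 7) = (1 11)(4 7) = [0, 11, 2, 3, 7, 5, 6, 4, 8, 9, 10, 1]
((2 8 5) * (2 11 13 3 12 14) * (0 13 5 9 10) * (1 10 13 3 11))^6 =((0 3 12 14 2 8 9 13 11 5 1 10))^6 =(0 9)(1 2)(3 13)(5 14)(8 10)(11 12)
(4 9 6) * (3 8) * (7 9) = [0, 1, 2, 8, 7, 5, 4, 9, 3, 6] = (3 8)(4 7 9 6)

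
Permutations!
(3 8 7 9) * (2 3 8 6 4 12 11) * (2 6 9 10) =(2 3 9 8 7 10)(4 12 11 6) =[0, 1, 3, 9, 12, 5, 4, 10, 7, 8, 2, 6, 11]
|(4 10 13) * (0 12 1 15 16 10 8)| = 9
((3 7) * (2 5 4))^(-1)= ((2 5 4)(3 7))^(-1)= (2 4 5)(3 7)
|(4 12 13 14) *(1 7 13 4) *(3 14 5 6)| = |(1 7 13 5 6 3 14)(4 12)| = 14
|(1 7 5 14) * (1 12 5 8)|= 3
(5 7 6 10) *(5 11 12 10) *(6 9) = (5 7 9 6)(10 11 12) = [0, 1, 2, 3, 4, 7, 5, 9, 8, 6, 11, 12, 10]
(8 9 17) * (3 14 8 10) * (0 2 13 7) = [2, 1, 13, 14, 4, 5, 6, 0, 9, 17, 3, 11, 12, 7, 8, 15, 16, 10] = (0 2 13 7)(3 14 8 9 17 10)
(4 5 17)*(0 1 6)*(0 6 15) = (0 1 15)(4 5 17) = [1, 15, 2, 3, 5, 17, 6, 7, 8, 9, 10, 11, 12, 13, 14, 0, 16, 4]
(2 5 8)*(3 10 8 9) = (2 5 9 3 10 8) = [0, 1, 5, 10, 4, 9, 6, 7, 2, 3, 8]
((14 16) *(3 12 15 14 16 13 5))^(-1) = (16)(3 5 13 14 15 12)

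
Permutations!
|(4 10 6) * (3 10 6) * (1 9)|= |(1 9)(3 10)(4 6)|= 2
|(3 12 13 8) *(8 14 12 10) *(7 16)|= 6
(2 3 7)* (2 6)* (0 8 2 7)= (0 8 2 3)(6 7)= [8, 1, 3, 0, 4, 5, 7, 6, 2]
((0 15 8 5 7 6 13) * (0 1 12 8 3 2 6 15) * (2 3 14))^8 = (1 6 14 7 8)(2 15 5 12 13)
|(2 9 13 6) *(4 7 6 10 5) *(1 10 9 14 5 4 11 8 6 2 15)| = 22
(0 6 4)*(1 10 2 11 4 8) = (0 6 8 1 10 2 11 4) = [6, 10, 11, 3, 0, 5, 8, 7, 1, 9, 2, 4]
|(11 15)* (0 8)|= |(0 8)(11 15)|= 2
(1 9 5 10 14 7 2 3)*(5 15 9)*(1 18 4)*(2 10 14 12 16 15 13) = [0, 5, 3, 18, 1, 14, 6, 10, 8, 13, 12, 11, 16, 2, 7, 9, 15, 17, 4] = (1 5 14 7 10 12 16 15 9 13 2 3 18 4)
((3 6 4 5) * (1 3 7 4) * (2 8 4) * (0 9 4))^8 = ((0 9 4 5 7 2 8)(1 3 6))^8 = (0 9 4 5 7 2 8)(1 6 3)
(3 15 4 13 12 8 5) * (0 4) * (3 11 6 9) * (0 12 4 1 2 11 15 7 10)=[1, 2, 11, 7, 13, 15, 9, 10, 5, 3, 0, 6, 8, 4, 14, 12]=(0 1 2 11 6 9 3 7 10)(4 13)(5 15 12 8)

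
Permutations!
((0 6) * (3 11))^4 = (11)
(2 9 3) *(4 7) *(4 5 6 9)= (2 4 7 5 6 9 3)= [0, 1, 4, 2, 7, 6, 9, 5, 8, 3]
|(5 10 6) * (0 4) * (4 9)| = |(0 9 4)(5 10 6)| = 3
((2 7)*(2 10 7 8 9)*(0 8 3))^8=(10)(0 2 8 3 9)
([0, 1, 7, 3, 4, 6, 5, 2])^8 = [0, 1, 2, 3, 4, 5, 6, 7]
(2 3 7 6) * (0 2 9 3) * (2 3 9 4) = [3, 1, 0, 7, 2, 5, 4, 6, 8, 9] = (9)(0 3 7 6 4 2)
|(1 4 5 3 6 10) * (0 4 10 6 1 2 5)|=|(0 4)(1 10 2 5 3)|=10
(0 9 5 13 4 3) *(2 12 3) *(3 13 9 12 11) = (0 12 13 4 2 11 3)(5 9) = [12, 1, 11, 0, 2, 9, 6, 7, 8, 5, 10, 3, 13, 4]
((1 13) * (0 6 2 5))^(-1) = ((0 6 2 5)(1 13))^(-1) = (0 5 2 6)(1 13)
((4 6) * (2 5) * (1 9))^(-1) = ((1 9)(2 5)(4 6))^(-1) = (1 9)(2 5)(4 6)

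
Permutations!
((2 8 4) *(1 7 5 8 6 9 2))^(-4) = (1 7 5 8 4)(2 9 6)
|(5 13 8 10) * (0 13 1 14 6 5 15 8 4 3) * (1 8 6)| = |(0 13 4 3)(1 14)(5 8 10 15 6)| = 20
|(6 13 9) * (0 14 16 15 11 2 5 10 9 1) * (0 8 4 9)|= 24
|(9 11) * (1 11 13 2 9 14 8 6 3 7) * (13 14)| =|(1 11 13 2 9 14 8 6 3 7)| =10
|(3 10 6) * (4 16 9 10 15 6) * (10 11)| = |(3 15 6)(4 16 9 11 10)| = 15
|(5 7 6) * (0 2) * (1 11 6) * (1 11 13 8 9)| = 4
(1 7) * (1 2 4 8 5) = (1 7 2 4 8 5) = [0, 7, 4, 3, 8, 1, 6, 2, 5]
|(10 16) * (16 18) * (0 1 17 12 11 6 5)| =21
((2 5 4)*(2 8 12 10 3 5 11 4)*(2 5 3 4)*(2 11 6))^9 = (2 6)(4 8 12 10) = ((2 6)(4 8 12 10))^9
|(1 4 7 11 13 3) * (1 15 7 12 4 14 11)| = |(1 14 11 13 3 15 7)(4 12)| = 14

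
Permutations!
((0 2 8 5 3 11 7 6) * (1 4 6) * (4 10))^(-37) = (0 1 5 6 7 8 4 11 2 10 3)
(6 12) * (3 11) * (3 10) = (3 11 10)(6 12) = [0, 1, 2, 11, 4, 5, 12, 7, 8, 9, 3, 10, 6]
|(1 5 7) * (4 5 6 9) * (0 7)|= 7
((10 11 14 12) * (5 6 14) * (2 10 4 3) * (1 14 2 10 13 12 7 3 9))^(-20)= (1 5 9 11 4 10 12 3 13 7 2 14 6)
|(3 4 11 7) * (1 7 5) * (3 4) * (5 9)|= |(1 7 4 11 9 5)|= 6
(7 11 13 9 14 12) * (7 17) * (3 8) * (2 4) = (2 4)(3 8)(7 11 13 9 14 12 17) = [0, 1, 4, 8, 2, 5, 6, 11, 3, 14, 10, 13, 17, 9, 12, 15, 16, 7]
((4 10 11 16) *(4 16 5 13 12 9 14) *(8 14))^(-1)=(16)(4 14 8 9 12 13 5 11 10)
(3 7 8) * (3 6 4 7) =(4 7 8 6) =[0, 1, 2, 3, 7, 5, 4, 8, 6]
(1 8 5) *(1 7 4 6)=(1 8 5 7 4 6)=[0, 8, 2, 3, 6, 7, 1, 4, 5]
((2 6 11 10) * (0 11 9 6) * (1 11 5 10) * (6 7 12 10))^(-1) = ((0 5 6 9 7 12 10 2)(1 11))^(-1) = (0 2 10 12 7 9 6 5)(1 11)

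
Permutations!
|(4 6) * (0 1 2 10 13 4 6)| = 6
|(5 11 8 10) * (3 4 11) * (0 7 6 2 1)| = 30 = |(0 7 6 2 1)(3 4 11 8 10 5)|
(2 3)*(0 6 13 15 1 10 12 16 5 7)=(0 6 13 15 1 10 12 16 5 7)(2 3)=[6, 10, 3, 2, 4, 7, 13, 0, 8, 9, 12, 11, 16, 15, 14, 1, 5]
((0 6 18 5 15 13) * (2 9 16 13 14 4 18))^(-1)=(0 13 16 9 2 6)(4 14 15 5 18)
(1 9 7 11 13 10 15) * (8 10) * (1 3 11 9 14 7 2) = (1 14 7 9 2)(3 11 13 8 10 15) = [0, 14, 1, 11, 4, 5, 6, 9, 10, 2, 15, 13, 12, 8, 7, 3]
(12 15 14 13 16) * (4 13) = [0, 1, 2, 3, 13, 5, 6, 7, 8, 9, 10, 11, 15, 16, 4, 14, 12] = (4 13 16 12 15 14)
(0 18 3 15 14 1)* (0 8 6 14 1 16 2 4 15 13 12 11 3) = [18, 8, 4, 13, 15, 5, 14, 7, 6, 9, 10, 3, 11, 12, 16, 1, 2, 17, 0] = (0 18)(1 8 6 14 16 2 4 15)(3 13 12 11)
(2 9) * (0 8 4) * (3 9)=[8, 1, 3, 9, 0, 5, 6, 7, 4, 2]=(0 8 4)(2 3 9)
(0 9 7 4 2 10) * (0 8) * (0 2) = (0 9 7 4)(2 10 8) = [9, 1, 10, 3, 0, 5, 6, 4, 2, 7, 8]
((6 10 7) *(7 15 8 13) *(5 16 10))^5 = ((5 16 10 15 8 13 7 6))^5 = (5 13 10 6 8 16 7 15)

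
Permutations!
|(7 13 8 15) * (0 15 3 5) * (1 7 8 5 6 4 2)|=11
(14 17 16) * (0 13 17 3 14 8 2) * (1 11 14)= (0 13 17 16 8 2)(1 11 14 3)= [13, 11, 0, 1, 4, 5, 6, 7, 2, 9, 10, 14, 12, 17, 3, 15, 8, 16]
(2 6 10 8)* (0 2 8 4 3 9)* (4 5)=(0 2 6 10 5 4 3 9)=[2, 1, 6, 9, 3, 4, 10, 7, 8, 0, 5]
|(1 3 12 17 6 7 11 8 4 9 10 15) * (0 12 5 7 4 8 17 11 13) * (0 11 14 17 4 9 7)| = 44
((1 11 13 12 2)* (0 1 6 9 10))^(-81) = ((0 1 11 13 12 2 6 9 10))^(-81) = (13)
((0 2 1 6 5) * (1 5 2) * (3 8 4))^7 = ((0 1 6 2 5)(3 8 4))^7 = (0 6 5 1 2)(3 8 4)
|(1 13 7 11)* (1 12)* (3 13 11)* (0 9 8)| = 3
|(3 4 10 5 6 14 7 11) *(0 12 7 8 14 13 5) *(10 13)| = 10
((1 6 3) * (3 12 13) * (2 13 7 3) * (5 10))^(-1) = ((1 6 12 7 3)(2 13)(5 10))^(-1) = (1 3 7 12 6)(2 13)(5 10)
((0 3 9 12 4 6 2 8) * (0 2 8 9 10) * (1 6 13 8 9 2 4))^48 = ((0 3 10)(1 6 9 12)(4 13 8))^48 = (13)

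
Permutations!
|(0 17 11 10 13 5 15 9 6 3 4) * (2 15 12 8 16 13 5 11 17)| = 7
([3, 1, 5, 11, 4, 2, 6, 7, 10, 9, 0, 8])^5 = [0, 1, 5, 3, 4, 2, 6, 7, 8, 9, 10, 11]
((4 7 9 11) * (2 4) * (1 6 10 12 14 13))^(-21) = (1 12)(2 11 9 7 4)(6 14)(10 13)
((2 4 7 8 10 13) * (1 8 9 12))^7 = (1 9 4 13 8 12 7 2 10)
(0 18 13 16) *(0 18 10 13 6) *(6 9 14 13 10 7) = (0 7 6)(9 14 13 16 18) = [7, 1, 2, 3, 4, 5, 0, 6, 8, 14, 10, 11, 12, 16, 13, 15, 18, 17, 9]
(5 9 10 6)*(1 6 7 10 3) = (1 6 5 9 3)(7 10) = [0, 6, 2, 1, 4, 9, 5, 10, 8, 3, 7]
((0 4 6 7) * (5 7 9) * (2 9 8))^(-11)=((0 4 6 8 2 9 5 7))^(-11)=(0 9 6 7 2 4 5 8)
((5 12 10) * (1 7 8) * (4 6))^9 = ((1 7 8)(4 6)(5 12 10))^9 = (12)(4 6)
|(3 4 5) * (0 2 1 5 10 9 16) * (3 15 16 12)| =|(0 2 1 5 15 16)(3 4 10 9 12)| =30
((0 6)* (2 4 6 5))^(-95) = ((0 5 2 4 6))^(-95) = (6)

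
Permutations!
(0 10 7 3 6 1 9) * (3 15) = [10, 9, 2, 6, 4, 5, 1, 15, 8, 0, 7, 11, 12, 13, 14, 3] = (0 10 7 15 3 6 1 9)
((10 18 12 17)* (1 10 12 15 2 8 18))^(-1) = ((1 10)(2 8 18 15)(12 17))^(-1) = (1 10)(2 15 18 8)(12 17)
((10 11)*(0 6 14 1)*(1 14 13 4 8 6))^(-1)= ((14)(0 1)(4 8 6 13)(10 11))^(-1)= (14)(0 1)(4 13 6 8)(10 11)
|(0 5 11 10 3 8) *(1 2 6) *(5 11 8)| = |(0 11 10 3 5 8)(1 2 6)| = 6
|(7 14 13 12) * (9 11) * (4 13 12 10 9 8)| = 6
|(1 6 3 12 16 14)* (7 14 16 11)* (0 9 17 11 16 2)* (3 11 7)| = 12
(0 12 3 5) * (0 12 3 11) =[3, 1, 2, 5, 4, 12, 6, 7, 8, 9, 10, 0, 11] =(0 3 5 12 11)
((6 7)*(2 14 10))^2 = ((2 14 10)(6 7))^2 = (2 10 14)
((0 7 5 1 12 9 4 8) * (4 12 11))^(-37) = ((0 7 5 1 11 4 8)(9 12))^(-37) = (0 4 1 7 8 11 5)(9 12)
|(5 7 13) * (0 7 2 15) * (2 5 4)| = 6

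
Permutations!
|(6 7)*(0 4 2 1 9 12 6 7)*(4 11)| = 8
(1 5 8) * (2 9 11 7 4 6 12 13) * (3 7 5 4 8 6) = (1 4 3 7 8)(2 9 11 5 6 12 13) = [0, 4, 9, 7, 3, 6, 12, 8, 1, 11, 10, 5, 13, 2]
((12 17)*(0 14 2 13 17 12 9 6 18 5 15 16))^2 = ((0 14 2 13 17 9 6 18 5 15 16))^2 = (0 2 17 6 5 16 14 13 9 18 15)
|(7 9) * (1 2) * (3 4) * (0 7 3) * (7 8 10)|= 14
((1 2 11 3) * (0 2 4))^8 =(0 11 1)(2 3 4)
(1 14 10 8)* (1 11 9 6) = (1 14 10 8 11 9 6) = [0, 14, 2, 3, 4, 5, 1, 7, 11, 6, 8, 9, 12, 13, 10]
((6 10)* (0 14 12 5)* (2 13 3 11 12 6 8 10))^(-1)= ((0 14 6 2 13 3 11 12 5)(8 10))^(-1)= (0 5 12 11 3 13 2 6 14)(8 10)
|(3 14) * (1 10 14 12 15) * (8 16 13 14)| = 9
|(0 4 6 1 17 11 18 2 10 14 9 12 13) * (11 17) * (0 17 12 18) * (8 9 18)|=|(0 4 6 1 11)(2 10 14 18)(8 9)(12 13 17)|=60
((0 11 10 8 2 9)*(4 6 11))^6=((0 4 6 11 10 8 2 9))^6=(0 2 10 6)(4 9 8 11)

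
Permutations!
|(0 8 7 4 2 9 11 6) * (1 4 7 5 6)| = |(0 8 5 6)(1 4 2 9 11)| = 20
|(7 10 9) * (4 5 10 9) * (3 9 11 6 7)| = |(3 9)(4 5 10)(6 7 11)| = 6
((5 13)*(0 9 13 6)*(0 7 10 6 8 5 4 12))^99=(0 12 4 13 9)(5 8)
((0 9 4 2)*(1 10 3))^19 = (0 2 4 9)(1 10 3)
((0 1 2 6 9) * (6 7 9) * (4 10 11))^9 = (11)(0 9 7 2 1) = ((0 1 2 7 9)(4 10 11))^9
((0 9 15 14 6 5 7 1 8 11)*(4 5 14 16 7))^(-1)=((0 9 15 16 7 1 8 11)(4 5)(6 14))^(-1)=(0 11 8 1 7 16 15 9)(4 5)(6 14)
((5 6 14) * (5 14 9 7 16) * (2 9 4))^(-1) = ((2 9 7 16 5 6 4))^(-1) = (2 4 6 5 16 7 9)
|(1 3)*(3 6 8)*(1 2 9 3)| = 3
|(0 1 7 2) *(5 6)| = 4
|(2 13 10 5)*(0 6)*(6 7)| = 12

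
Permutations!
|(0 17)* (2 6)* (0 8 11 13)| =10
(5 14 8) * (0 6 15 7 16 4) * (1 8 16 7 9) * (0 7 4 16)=(16)(0 6 15 9 1 8 5 14)(4 7)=[6, 8, 2, 3, 7, 14, 15, 4, 5, 1, 10, 11, 12, 13, 0, 9, 16]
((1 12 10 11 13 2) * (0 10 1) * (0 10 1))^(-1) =(0 12 1)(2 13 11 10)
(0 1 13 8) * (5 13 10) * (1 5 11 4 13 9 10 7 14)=(0 5 9 10 11 4 13 8)(1 7 14)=[5, 7, 2, 3, 13, 9, 6, 14, 0, 10, 11, 4, 12, 8, 1]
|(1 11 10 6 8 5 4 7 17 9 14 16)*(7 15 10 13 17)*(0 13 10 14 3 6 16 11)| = |(0 13 17 9 3 6 8 5 4 15 14 11 10 16 1)| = 15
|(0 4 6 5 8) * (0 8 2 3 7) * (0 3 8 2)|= |(0 4 6 5)(2 8)(3 7)|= 4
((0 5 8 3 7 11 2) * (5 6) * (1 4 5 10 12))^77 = (0 4 11 12 3 6 5 2 1 7 10 8)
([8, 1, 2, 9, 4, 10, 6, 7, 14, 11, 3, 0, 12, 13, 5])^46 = [9, 1, 2, 5, 4, 8, 6, 7, 11, 10, 14, 3, 12, 13, 0]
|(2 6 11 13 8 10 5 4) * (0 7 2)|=|(0 7 2 6 11 13 8 10 5 4)|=10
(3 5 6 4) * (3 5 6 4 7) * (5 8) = (3 6 7)(4 8 5) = [0, 1, 2, 6, 8, 4, 7, 3, 5]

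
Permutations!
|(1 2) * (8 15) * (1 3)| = |(1 2 3)(8 15)| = 6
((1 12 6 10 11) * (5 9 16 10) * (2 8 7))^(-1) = ((1 12 6 5 9 16 10 11)(2 8 7))^(-1) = (1 11 10 16 9 5 6 12)(2 7 8)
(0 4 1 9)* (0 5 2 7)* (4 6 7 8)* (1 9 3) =(0 6 7)(1 3)(2 8 4 9 5) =[6, 3, 8, 1, 9, 2, 7, 0, 4, 5]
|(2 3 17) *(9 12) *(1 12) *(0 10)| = 6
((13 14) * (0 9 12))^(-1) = ((0 9 12)(13 14))^(-1) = (0 12 9)(13 14)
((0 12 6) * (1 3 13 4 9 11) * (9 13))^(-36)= (13)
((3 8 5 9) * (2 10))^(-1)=(2 10)(3 9 5 8)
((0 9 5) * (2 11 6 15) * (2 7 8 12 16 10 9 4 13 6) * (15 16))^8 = ((0 4 13 6 16 10 9 5)(2 11)(7 8 12 15))^8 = (16)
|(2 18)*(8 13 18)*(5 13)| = 5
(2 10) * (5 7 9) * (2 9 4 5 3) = (2 10 9 3)(4 5 7) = [0, 1, 10, 2, 5, 7, 6, 4, 8, 3, 9]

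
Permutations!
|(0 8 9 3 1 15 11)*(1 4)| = 8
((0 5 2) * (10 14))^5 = (0 2 5)(10 14)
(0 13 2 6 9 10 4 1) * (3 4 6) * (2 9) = (0 13 9 10 6 2 3 4 1) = [13, 0, 3, 4, 1, 5, 2, 7, 8, 10, 6, 11, 12, 9]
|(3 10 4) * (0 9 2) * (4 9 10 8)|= |(0 10 9 2)(3 8 4)|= 12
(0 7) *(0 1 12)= [7, 12, 2, 3, 4, 5, 6, 1, 8, 9, 10, 11, 0]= (0 7 1 12)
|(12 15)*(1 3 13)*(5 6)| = 6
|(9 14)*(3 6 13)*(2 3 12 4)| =6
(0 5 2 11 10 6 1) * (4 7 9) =[5, 0, 11, 3, 7, 2, 1, 9, 8, 4, 6, 10] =(0 5 2 11 10 6 1)(4 7 9)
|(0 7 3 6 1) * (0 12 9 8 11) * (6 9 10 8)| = 10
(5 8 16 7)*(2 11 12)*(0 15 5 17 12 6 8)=(0 15 5)(2 11 6 8 16 7 17 12)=[15, 1, 11, 3, 4, 0, 8, 17, 16, 9, 10, 6, 2, 13, 14, 5, 7, 12]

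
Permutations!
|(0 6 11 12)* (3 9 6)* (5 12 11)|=6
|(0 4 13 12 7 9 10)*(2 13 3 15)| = 10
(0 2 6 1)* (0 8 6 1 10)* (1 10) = (0 2 10)(1 8 6) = [2, 8, 10, 3, 4, 5, 1, 7, 6, 9, 0]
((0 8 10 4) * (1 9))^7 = ((0 8 10 4)(1 9))^7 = (0 4 10 8)(1 9)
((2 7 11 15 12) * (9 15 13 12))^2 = (15)(2 11 12 7 13)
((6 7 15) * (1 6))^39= (1 15 7 6)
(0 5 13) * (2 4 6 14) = (0 5 13)(2 4 6 14) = [5, 1, 4, 3, 6, 13, 14, 7, 8, 9, 10, 11, 12, 0, 2]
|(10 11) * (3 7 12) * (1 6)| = |(1 6)(3 7 12)(10 11)| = 6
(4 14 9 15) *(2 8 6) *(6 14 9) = [0, 1, 8, 3, 9, 5, 2, 7, 14, 15, 10, 11, 12, 13, 6, 4] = (2 8 14 6)(4 9 15)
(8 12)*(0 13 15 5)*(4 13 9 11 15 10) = (0 9 11 15 5)(4 13 10)(8 12) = [9, 1, 2, 3, 13, 0, 6, 7, 12, 11, 4, 15, 8, 10, 14, 5]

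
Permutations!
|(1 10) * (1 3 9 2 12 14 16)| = 8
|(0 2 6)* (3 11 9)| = 3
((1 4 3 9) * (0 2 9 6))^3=(0 1 6 9 3 2 4)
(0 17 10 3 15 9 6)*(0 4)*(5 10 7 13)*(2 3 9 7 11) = (0 17 11 2 3 15 7 13 5 10 9 6 4) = [17, 1, 3, 15, 0, 10, 4, 13, 8, 6, 9, 2, 12, 5, 14, 7, 16, 11]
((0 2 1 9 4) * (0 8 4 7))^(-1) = (0 7 9 1 2)(4 8)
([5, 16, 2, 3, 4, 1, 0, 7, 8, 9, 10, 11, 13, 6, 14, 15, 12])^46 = (0 12 5 13 1 6 16)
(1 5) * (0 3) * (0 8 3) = (1 5)(3 8) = [0, 5, 2, 8, 4, 1, 6, 7, 3]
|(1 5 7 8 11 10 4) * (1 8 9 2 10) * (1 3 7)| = 8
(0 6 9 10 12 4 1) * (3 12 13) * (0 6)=(1 6 9 10 13 3 12 4)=[0, 6, 2, 12, 1, 5, 9, 7, 8, 10, 13, 11, 4, 3]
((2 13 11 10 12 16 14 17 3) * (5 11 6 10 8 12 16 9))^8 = ((2 13 6 10 16 14 17 3)(5 11 8 12 9))^8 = (17)(5 12 11 9 8)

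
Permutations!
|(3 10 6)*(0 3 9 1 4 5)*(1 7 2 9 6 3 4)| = |(0 4 5)(2 9 7)(3 10)| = 6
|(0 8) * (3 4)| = 2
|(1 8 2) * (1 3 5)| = |(1 8 2 3 5)| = 5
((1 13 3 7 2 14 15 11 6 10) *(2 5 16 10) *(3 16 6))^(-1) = (1 10 16 13)(2 6 5 7 3 11 15 14) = ((1 13 16 10)(2 14 15 11 3 7 5 6))^(-1)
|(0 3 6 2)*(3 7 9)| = 6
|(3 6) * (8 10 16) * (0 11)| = 6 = |(0 11)(3 6)(8 10 16)|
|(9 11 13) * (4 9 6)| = 5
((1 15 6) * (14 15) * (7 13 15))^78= ((1 14 7 13 15 6))^78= (15)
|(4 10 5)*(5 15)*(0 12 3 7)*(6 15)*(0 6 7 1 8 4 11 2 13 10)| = |(0 12 3 1 8 4)(2 13 10 7 6 15 5 11)| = 24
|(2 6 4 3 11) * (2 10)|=|(2 6 4 3 11 10)|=6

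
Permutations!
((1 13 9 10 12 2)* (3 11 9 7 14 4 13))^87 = (1 9 2 11 12 3 10)(4 14 7 13)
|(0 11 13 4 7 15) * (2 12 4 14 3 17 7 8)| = 8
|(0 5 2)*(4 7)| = |(0 5 2)(4 7)| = 6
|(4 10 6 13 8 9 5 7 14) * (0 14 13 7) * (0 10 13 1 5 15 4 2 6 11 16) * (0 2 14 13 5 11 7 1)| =45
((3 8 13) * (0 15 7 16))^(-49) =(0 16 7 15)(3 13 8)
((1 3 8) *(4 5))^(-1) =(1 8 3)(4 5)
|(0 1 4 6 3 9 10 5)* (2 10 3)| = |(0 1 4 6 2 10 5)(3 9)| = 14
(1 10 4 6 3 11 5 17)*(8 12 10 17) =(1 17)(3 11 5 8 12 10 4 6) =[0, 17, 2, 11, 6, 8, 3, 7, 12, 9, 4, 5, 10, 13, 14, 15, 16, 1]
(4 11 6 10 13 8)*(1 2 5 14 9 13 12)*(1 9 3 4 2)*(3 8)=(2 5 14 8)(3 4 11 6 10 12 9 13)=[0, 1, 5, 4, 11, 14, 10, 7, 2, 13, 12, 6, 9, 3, 8]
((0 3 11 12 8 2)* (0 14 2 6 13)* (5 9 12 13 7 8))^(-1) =((0 3 11 13)(2 14)(5 9 12)(6 7 8))^(-1) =(0 13 11 3)(2 14)(5 12 9)(6 8 7)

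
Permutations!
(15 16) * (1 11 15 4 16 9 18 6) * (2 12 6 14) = (1 11 15 9 18 14 2 12 6)(4 16) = [0, 11, 12, 3, 16, 5, 1, 7, 8, 18, 10, 15, 6, 13, 2, 9, 4, 17, 14]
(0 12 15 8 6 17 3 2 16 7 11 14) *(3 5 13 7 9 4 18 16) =(0 12 15 8 6 17 5 13 7 11 14)(2 3)(4 18 16 9) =[12, 1, 3, 2, 18, 13, 17, 11, 6, 4, 10, 14, 15, 7, 0, 8, 9, 5, 16]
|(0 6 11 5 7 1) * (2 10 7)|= 8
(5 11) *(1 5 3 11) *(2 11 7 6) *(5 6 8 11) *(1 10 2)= (1 6)(2 5 10)(3 7 8 11)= [0, 6, 5, 7, 4, 10, 1, 8, 11, 9, 2, 3]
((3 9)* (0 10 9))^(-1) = (0 3 9 10)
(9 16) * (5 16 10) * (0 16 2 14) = [16, 1, 14, 3, 4, 2, 6, 7, 8, 10, 5, 11, 12, 13, 0, 15, 9] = (0 16 9 10 5 2 14)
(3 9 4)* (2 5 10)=(2 5 10)(3 9 4)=[0, 1, 5, 9, 3, 10, 6, 7, 8, 4, 2]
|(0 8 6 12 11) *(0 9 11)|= |(0 8 6 12)(9 11)|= 4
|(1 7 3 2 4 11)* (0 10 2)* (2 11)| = |(0 10 11 1 7 3)(2 4)| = 6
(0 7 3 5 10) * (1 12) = (0 7 3 5 10)(1 12) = [7, 12, 2, 5, 4, 10, 6, 3, 8, 9, 0, 11, 1]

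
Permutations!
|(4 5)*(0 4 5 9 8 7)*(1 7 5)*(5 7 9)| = 7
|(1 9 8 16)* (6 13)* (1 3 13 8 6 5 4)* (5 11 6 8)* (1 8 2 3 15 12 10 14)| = |(1 9 2 3 13 11 6 5 4 8 16 15 12 10 14)| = 15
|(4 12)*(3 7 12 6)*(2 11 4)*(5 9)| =14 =|(2 11 4 6 3 7 12)(5 9)|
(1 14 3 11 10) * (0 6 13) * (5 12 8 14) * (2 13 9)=(0 6 9 2 13)(1 5 12 8 14 3 11 10)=[6, 5, 13, 11, 4, 12, 9, 7, 14, 2, 1, 10, 8, 0, 3]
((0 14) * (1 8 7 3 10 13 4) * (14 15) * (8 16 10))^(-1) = (0 14 15)(1 4 13 10 16)(3 7 8)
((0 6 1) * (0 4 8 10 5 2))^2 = ((0 6 1 4 8 10 5 2))^2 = (0 1 8 5)(2 6 4 10)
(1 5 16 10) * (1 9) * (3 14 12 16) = [0, 5, 2, 14, 4, 3, 6, 7, 8, 1, 9, 11, 16, 13, 12, 15, 10] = (1 5 3 14 12 16 10 9)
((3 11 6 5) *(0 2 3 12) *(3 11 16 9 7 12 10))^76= (0 12 7 9 16 3 10 5 6 11 2)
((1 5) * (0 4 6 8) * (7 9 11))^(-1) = (0 8 6 4)(1 5)(7 11 9)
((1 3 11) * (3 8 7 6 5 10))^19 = (1 6 3 8 5 11 7 10)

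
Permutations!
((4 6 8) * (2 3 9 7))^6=(2 9)(3 7)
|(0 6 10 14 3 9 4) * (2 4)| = |(0 6 10 14 3 9 2 4)| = 8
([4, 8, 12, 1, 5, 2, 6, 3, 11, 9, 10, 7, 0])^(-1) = (0 12 2 5 4)(1 3 7 11 8)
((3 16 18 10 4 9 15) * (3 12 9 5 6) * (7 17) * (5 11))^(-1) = ((3 16 18 10 4 11 5 6)(7 17)(9 15 12))^(-1) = (3 6 5 11 4 10 18 16)(7 17)(9 12 15)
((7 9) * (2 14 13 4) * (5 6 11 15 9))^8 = ((2 14 13 4)(5 6 11 15 9 7))^8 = (5 11 9)(6 15 7)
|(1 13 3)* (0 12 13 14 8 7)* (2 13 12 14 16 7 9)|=|(0 14 8 9 2 13 3 1 16 7)|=10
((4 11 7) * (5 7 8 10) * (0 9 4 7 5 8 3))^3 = ((0 9 4 11 3)(8 10))^3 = (0 11 9 3 4)(8 10)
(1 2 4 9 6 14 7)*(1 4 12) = (1 2 12)(4 9 6 14 7) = [0, 2, 12, 3, 9, 5, 14, 4, 8, 6, 10, 11, 1, 13, 7]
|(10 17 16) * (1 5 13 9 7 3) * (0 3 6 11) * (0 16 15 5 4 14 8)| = |(0 3 1 4 14 8)(5 13 9 7 6 11 16 10 17 15)| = 30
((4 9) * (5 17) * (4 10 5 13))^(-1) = ((4 9 10 5 17 13))^(-1) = (4 13 17 5 10 9)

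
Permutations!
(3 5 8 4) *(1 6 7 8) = (1 6 7 8 4 3 5) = [0, 6, 2, 5, 3, 1, 7, 8, 4]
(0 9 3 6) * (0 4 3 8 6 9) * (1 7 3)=(1 7 3 9 8 6 4)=[0, 7, 2, 9, 1, 5, 4, 3, 6, 8]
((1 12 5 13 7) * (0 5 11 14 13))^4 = ((0 5)(1 12 11 14 13 7))^4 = (1 13 11)(7 14 12)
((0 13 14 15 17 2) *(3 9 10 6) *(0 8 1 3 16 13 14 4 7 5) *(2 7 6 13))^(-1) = ((0 14 15 17 7 5)(1 3 9 10 13 4 6 16 2 8))^(-1) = (0 5 7 17 15 14)(1 8 2 16 6 4 13 10 9 3)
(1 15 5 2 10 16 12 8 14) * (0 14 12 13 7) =(0 14 1 15 5 2 10 16 13 7)(8 12) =[14, 15, 10, 3, 4, 2, 6, 0, 12, 9, 16, 11, 8, 7, 1, 5, 13]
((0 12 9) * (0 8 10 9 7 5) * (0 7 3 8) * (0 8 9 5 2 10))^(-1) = ((0 12 3 9 8)(2 10 5 7))^(-1) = (0 8 9 3 12)(2 7 5 10)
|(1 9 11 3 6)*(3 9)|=|(1 3 6)(9 11)|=6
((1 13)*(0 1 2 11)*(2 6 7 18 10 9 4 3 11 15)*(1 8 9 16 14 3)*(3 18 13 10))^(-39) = (0 10 11 1 3 4 18 9 14 8 16)(2 15)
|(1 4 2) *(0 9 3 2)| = |(0 9 3 2 1 4)| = 6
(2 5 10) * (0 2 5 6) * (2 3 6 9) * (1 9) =(0 3 6)(1 9 2)(5 10) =[3, 9, 1, 6, 4, 10, 0, 7, 8, 2, 5]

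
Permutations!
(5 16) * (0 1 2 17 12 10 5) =(0 1 2 17 12 10 5 16) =[1, 2, 17, 3, 4, 16, 6, 7, 8, 9, 5, 11, 10, 13, 14, 15, 0, 12]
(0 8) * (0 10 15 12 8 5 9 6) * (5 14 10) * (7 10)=[14, 1, 2, 3, 4, 9, 0, 10, 5, 6, 15, 11, 8, 13, 7, 12]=(0 14 7 10 15 12 8 5 9 6)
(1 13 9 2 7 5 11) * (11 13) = [0, 11, 7, 3, 4, 13, 6, 5, 8, 2, 10, 1, 12, 9] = (1 11)(2 7 5 13 9)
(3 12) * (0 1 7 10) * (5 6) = (0 1 7 10)(3 12)(5 6) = [1, 7, 2, 12, 4, 6, 5, 10, 8, 9, 0, 11, 3]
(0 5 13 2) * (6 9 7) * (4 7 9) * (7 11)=[5, 1, 0, 3, 11, 13, 4, 6, 8, 9, 10, 7, 12, 2]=(0 5 13 2)(4 11 7 6)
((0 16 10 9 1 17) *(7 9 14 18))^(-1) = (0 17 1 9 7 18 14 10 16)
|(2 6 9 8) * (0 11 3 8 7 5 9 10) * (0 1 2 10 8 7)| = 30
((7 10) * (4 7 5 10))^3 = (4 7)(5 10)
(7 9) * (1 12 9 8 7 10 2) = (1 12 9 10 2)(7 8) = [0, 12, 1, 3, 4, 5, 6, 8, 7, 10, 2, 11, 9]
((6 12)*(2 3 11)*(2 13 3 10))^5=((2 10)(3 11 13)(6 12))^5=(2 10)(3 13 11)(6 12)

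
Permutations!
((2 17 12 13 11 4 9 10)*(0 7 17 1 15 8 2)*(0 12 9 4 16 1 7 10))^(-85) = (0 1 9 16 17 11 7 13 2 12 8 10 15)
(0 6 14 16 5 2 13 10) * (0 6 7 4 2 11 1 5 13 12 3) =[7, 5, 12, 0, 2, 11, 14, 4, 8, 9, 6, 1, 3, 10, 16, 15, 13] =(0 7 4 2 12 3)(1 5 11)(6 14 16 13 10)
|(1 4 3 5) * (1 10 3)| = 6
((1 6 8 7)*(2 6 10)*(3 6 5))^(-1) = ((1 10 2 5 3 6 8 7))^(-1) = (1 7 8 6 3 5 2 10)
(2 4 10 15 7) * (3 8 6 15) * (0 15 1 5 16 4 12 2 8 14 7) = [15, 5, 12, 14, 10, 16, 1, 8, 6, 9, 3, 11, 2, 13, 7, 0, 4] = (0 15)(1 5 16 4 10 3 14 7 8 6)(2 12)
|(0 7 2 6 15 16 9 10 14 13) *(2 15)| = |(0 7 15 16 9 10 14 13)(2 6)| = 8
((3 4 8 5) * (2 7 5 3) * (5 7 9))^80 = (2 5 9)(3 8 4)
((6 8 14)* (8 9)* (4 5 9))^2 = (4 9 14)(5 8 6)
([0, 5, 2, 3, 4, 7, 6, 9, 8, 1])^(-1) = [0, 9, 2, 3, 4, 1, 6, 5, 8, 7]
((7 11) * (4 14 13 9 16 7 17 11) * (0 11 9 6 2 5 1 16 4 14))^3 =((0 11 17 9 4)(1 16 7 14 13 6 2 5))^3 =(0 9 11 4 17)(1 14 2 16 13 5 7 6)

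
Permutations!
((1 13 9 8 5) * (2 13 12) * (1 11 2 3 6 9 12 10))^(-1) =(1 10)(2 11 5 8 9 6 3 12 13)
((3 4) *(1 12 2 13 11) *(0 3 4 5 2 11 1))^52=((0 3 5 2 13 1 12 11))^52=(0 13)(1 3)(2 11)(5 12)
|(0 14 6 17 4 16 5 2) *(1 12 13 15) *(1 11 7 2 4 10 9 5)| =16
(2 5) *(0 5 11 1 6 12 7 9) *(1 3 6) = [5, 1, 11, 6, 4, 2, 12, 9, 8, 0, 10, 3, 7] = (0 5 2 11 3 6 12 7 9)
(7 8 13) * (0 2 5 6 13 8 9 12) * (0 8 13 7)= (0 2 5 6 7 9 12 8 13)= [2, 1, 5, 3, 4, 6, 7, 9, 13, 12, 10, 11, 8, 0]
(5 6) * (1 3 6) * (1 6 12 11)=(1 3 12 11)(5 6)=[0, 3, 2, 12, 4, 6, 5, 7, 8, 9, 10, 1, 11]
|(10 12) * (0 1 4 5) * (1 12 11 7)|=8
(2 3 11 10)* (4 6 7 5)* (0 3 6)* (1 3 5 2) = (0 5 4)(1 3 11 10)(2 6 7) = [5, 3, 6, 11, 0, 4, 7, 2, 8, 9, 1, 10]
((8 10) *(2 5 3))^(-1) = ((2 5 3)(8 10))^(-1) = (2 3 5)(8 10)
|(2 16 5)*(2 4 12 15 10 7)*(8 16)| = |(2 8 16 5 4 12 15 10 7)| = 9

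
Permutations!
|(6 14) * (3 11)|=2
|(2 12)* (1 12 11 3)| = 5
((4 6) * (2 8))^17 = ((2 8)(4 6))^17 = (2 8)(4 6)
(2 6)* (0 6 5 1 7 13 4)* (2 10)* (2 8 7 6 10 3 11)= (0 10 8 7 13 4)(1 6 3 11 2 5)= [10, 6, 5, 11, 0, 1, 3, 13, 7, 9, 8, 2, 12, 4]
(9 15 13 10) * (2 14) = (2 14)(9 15 13 10) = [0, 1, 14, 3, 4, 5, 6, 7, 8, 15, 9, 11, 12, 10, 2, 13]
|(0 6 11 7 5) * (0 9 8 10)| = 8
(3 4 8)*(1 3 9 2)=[0, 3, 1, 4, 8, 5, 6, 7, 9, 2]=(1 3 4 8 9 2)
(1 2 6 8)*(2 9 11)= (1 9 11 2 6 8)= [0, 9, 6, 3, 4, 5, 8, 7, 1, 11, 10, 2]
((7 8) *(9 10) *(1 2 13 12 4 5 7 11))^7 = (1 8 5 12 2 11 7 4 13)(9 10)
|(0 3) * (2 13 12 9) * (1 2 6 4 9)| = |(0 3)(1 2 13 12)(4 9 6)| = 12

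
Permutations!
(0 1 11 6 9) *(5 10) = (0 1 11 6 9)(5 10) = [1, 11, 2, 3, 4, 10, 9, 7, 8, 0, 5, 6]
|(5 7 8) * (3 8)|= |(3 8 5 7)|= 4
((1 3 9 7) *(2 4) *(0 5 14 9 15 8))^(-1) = ((0 5 14 9 7 1 3 15 8)(2 4))^(-1) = (0 8 15 3 1 7 9 14 5)(2 4)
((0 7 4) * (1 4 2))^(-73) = ((0 7 2 1 4))^(-73) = (0 2 4 7 1)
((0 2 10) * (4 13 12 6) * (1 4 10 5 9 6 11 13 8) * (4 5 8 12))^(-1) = ((0 2 8 1 5 9 6 10)(4 12 11 13))^(-1) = (0 10 6 9 5 1 8 2)(4 13 11 12)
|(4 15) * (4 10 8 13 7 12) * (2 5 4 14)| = 10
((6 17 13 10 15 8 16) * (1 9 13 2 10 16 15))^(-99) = (1 17 13 10 6 9 2 16)(8 15)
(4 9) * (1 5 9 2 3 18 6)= [0, 5, 3, 18, 2, 9, 1, 7, 8, 4, 10, 11, 12, 13, 14, 15, 16, 17, 6]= (1 5 9 4 2 3 18 6)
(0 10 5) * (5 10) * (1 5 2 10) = (0 2 10 1 5) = [2, 5, 10, 3, 4, 0, 6, 7, 8, 9, 1]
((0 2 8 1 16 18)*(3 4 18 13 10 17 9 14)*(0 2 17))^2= (0 9 3 18 8 16 10 17 14 4 2 1 13)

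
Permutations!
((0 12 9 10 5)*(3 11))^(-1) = ((0 12 9 10 5)(3 11))^(-1) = (0 5 10 9 12)(3 11)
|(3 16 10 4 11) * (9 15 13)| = 15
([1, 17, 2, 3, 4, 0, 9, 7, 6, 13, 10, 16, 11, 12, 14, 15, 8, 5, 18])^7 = (18)(0 5 17 1)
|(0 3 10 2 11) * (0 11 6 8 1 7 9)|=|(11)(0 3 10 2 6 8 1 7 9)|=9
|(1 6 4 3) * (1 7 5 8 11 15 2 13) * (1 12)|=12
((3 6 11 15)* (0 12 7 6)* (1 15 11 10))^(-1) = (0 3 15 1 10 6 7 12)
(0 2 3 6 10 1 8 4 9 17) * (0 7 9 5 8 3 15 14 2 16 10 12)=[16, 3, 15, 6, 5, 8, 12, 9, 4, 17, 1, 11, 0, 13, 2, 14, 10, 7]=(0 16 10 1 3 6 12)(2 15 14)(4 5 8)(7 9 17)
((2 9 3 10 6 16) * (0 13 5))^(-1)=((0 13 5)(2 9 3 10 6 16))^(-1)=(0 5 13)(2 16 6 10 3 9)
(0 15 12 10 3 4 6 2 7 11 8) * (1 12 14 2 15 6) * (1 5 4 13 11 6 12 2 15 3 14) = [12, 2, 7, 13, 5, 4, 3, 6, 0, 9, 14, 8, 10, 11, 15, 1] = (0 12 10 14 15 1 2 7 6 3 13 11 8)(4 5)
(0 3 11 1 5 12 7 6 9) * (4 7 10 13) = [3, 5, 2, 11, 7, 12, 9, 6, 8, 0, 13, 1, 10, 4] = (0 3 11 1 5 12 10 13 4 7 6 9)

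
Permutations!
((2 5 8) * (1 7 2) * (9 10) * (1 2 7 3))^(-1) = ((1 3)(2 5 8)(9 10))^(-1) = (1 3)(2 8 5)(9 10)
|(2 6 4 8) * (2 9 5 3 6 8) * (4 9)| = |(2 8 4)(3 6 9 5)| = 12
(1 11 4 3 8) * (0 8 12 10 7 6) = (0 8 1 11 4 3 12 10 7 6) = [8, 11, 2, 12, 3, 5, 0, 6, 1, 9, 7, 4, 10]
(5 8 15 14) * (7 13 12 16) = (5 8 15 14)(7 13 12 16) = [0, 1, 2, 3, 4, 8, 6, 13, 15, 9, 10, 11, 16, 12, 5, 14, 7]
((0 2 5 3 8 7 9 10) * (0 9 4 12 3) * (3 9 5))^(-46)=(0 7 10 3 12)(2 4 5 8 9)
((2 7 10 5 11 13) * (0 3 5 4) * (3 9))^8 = ((0 9 3 5 11 13 2 7 10 4))^8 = (0 10 2 11 3)(4 7 13 5 9)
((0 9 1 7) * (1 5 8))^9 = (0 8)(1 9)(5 7)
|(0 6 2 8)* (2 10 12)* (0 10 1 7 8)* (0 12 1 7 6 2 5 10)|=|(0 2 12 5 10 1 6 7 8)|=9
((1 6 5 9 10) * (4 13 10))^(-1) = (1 10 13 4 9 5 6)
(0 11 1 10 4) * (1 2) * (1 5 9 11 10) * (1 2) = (0 10 4)(1 2 5 9 11) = [10, 2, 5, 3, 0, 9, 6, 7, 8, 11, 4, 1]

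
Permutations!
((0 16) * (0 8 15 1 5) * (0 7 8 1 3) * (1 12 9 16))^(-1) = ((0 1 5 7 8 15 3)(9 16 12))^(-1) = (0 3 15 8 7 5 1)(9 12 16)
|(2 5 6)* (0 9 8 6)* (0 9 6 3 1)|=|(0 6 2 5 9 8 3 1)|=8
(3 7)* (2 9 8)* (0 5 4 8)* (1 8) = [5, 8, 9, 7, 1, 4, 6, 3, 2, 0] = (0 5 4 1 8 2 9)(3 7)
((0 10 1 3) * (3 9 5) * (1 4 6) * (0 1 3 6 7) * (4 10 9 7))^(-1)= (10)(0 7 1 3 6 5 9)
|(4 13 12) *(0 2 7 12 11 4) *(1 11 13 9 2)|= 8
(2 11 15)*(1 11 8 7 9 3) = [0, 11, 8, 1, 4, 5, 6, 9, 7, 3, 10, 15, 12, 13, 14, 2] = (1 11 15 2 8 7 9 3)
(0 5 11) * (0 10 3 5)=(3 5 11 10)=[0, 1, 2, 5, 4, 11, 6, 7, 8, 9, 3, 10]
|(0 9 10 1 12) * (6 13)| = 10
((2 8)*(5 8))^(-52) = (2 8 5)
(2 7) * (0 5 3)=(0 5 3)(2 7)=[5, 1, 7, 0, 4, 3, 6, 2]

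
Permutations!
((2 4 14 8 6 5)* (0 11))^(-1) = (0 11)(2 5 6 8 14 4)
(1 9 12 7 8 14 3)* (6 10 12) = (1 9 6 10 12 7 8 14 3) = [0, 9, 2, 1, 4, 5, 10, 8, 14, 6, 12, 11, 7, 13, 3]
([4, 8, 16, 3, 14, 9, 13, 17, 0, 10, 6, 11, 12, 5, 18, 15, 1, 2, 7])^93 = (0 18 2 8 14 17 1 4 7 16)(5 6 9 13 10)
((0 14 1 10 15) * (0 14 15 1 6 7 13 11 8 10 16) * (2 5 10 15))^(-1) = (0 16 1 10 5 2)(6 14 15 8 11 13 7) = ((0 2 5 10 1 16)(6 7 13 11 8 15 14))^(-1)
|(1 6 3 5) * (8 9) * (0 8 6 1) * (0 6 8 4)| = |(0 4)(3 5 6)(8 9)| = 6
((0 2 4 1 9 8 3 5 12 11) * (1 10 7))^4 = ((0 2 4 10 7 1 9 8 3 5 12 11))^4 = (0 7 3)(1 5 2)(4 9 12)(8 11 10)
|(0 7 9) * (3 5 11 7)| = 6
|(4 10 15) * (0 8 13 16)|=|(0 8 13 16)(4 10 15)|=12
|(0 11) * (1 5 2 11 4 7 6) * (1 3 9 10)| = |(0 4 7 6 3 9 10 1 5 2 11)| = 11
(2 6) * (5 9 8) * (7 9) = [0, 1, 6, 3, 4, 7, 2, 9, 5, 8] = (2 6)(5 7 9 8)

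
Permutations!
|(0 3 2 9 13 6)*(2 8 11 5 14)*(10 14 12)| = |(0 3 8 11 5 12 10 14 2 9 13 6)| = 12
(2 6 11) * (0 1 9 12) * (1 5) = (0 5 1 9 12)(2 6 11) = [5, 9, 6, 3, 4, 1, 11, 7, 8, 12, 10, 2, 0]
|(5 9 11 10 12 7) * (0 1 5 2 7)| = 14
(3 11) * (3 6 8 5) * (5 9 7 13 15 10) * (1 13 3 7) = (1 13 15 10 5 7 3 11 6 8 9) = [0, 13, 2, 11, 4, 7, 8, 3, 9, 1, 5, 6, 12, 15, 14, 10]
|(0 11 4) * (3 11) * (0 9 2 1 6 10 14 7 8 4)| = |(0 3 11)(1 6 10 14 7 8 4 9 2)| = 9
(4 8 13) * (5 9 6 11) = (4 8 13)(5 9 6 11) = [0, 1, 2, 3, 8, 9, 11, 7, 13, 6, 10, 5, 12, 4]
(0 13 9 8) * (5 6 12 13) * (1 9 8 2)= (0 5 6 12 13 8)(1 9 2)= [5, 9, 1, 3, 4, 6, 12, 7, 0, 2, 10, 11, 13, 8]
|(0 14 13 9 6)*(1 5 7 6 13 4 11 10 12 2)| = 22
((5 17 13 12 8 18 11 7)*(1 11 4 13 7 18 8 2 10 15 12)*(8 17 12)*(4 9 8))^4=(1 8 12 4 18 7 10)(2 13 9 5 15 11 17)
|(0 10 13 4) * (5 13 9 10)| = |(0 5 13 4)(9 10)| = 4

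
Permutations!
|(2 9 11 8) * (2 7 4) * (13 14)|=6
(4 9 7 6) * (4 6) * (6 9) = (4 6 9 7) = [0, 1, 2, 3, 6, 5, 9, 4, 8, 7]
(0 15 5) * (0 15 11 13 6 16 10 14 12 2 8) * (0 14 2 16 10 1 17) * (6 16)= [11, 17, 8, 3, 4, 15, 10, 7, 14, 9, 2, 13, 6, 16, 12, 5, 1, 0]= (0 11 13 16 1 17)(2 8 14 12 6 10)(5 15)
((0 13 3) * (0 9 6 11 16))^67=((0 13 3 9 6 11 16))^67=(0 6 13 11 3 16 9)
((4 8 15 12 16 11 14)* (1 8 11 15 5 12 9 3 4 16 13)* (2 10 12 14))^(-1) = ((1 8 5 14 16 15 9 3 4 11 2 10 12 13))^(-1) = (1 13 12 10 2 11 4 3 9 15 16 14 5 8)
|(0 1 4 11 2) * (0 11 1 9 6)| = 6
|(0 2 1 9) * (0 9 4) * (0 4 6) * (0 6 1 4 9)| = |(0 2 4 9)| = 4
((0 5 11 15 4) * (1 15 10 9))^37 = (0 1 11 4 9 5 15 10)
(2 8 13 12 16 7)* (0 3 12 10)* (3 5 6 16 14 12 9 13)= (0 5 6 16 7 2 8 3 9 13 10)(12 14)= [5, 1, 8, 9, 4, 6, 16, 2, 3, 13, 0, 11, 14, 10, 12, 15, 7]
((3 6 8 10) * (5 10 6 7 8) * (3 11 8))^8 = ((3 7)(5 10 11 8 6))^8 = (5 8 10 6 11)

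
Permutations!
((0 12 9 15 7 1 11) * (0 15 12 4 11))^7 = (0 4 11 15 7 1)(9 12)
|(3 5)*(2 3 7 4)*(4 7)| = 4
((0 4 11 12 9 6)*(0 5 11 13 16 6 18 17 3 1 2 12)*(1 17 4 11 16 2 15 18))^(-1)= ((0 11)(1 15 18 4 13 2 12 9)(3 17)(5 16 6))^(-1)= (0 11)(1 9 12 2 13 4 18 15)(3 17)(5 6 16)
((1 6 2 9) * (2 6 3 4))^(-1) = (1 9 2 4 3)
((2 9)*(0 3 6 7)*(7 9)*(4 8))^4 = (0 2 6)(3 7 9)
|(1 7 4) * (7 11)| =|(1 11 7 4)| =4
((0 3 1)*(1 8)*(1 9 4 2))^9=((0 3 8 9 4 2 1))^9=(0 8 4 1 3 9 2)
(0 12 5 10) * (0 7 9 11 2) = (0 12 5 10 7 9 11 2) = [12, 1, 0, 3, 4, 10, 6, 9, 8, 11, 7, 2, 5]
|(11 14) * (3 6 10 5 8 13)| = |(3 6 10 5 8 13)(11 14)| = 6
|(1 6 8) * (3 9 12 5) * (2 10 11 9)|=21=|(1 6 8)(2 10 11 9 12 5 3)|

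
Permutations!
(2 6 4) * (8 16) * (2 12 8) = [0, 1, 6, 3, 12, 5, 4, 7, 16, 9, 10, 11, 8, 13, 14, 15, 2] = (2 6 4 12 8 16)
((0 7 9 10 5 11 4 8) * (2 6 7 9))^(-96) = (0 10 11 8 9 5 4)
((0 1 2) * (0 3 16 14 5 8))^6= (0 5 16 2)(1 8 14 3)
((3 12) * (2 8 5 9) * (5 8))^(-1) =(2 9 5)(3 12)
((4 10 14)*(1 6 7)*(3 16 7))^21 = ((1 6 3 16 7)(4 10 14))^21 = (1 6 3 16 7)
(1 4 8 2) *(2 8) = (8)(1 4 2) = [0, 4, 1, 3, 2, 5, 6, 7, 8]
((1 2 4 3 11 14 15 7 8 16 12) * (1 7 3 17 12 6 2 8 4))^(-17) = (1 6 8 2 16)(3 15 14 11)(4 7 12 17)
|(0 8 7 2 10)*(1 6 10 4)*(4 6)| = |(0 8 7 2 6 10)(1 4)| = 6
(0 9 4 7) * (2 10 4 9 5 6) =(0 5 6 2 10 4 7) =[5, 1, 10, 3, 7, 6, 2, 0, 8, 9, 4]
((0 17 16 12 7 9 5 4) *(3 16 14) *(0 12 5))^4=((0 17 14 3 16 5 4 12 7 9))^4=(0 16 7 14 4)(3 12 17 5 9)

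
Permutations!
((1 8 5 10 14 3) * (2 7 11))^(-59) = (1 8 5 10 14 3)(2 7 11)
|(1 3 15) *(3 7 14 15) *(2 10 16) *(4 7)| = 15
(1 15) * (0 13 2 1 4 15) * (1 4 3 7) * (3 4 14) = (0 13 2 14 3 7 1)(4 15) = [13, 0, 14, 7, 15, 5, 6, 1, 8, 9, 10, 11, 12, 2, 3, 4]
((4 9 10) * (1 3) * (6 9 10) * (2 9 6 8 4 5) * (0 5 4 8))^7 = (0 9 2 5)(1 3)(4 10)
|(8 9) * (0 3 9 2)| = 5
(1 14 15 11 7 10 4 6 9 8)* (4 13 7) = (1 14 15 11 4 6 9 8)(7 10 13) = [0, 14, 2, 3, 6, 5, 9, 10, 1, 8, 13, 4, 12, 7, 15, 11]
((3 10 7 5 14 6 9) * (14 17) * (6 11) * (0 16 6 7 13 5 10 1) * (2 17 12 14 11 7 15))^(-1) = ((0 16 6 9 3 1)(2 17 11 15)(5 12 14 7 10 13))^(-1) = (0 1 3 9 6 16)(2 15 11 17)(5 13 10 7 14 12)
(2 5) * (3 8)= (2 5)(3 8)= [0, 1, 5, 8, 4, 2, 6, 7, 3]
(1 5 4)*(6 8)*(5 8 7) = (1 8 6 7 5 4) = [0, 8, 2, 3, 1, 4, 7, 5, 6]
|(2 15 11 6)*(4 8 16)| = |(2 15 11 6)(4 8 16)| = 12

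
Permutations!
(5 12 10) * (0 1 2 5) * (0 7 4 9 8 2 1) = (2 5 12 10 7 4 9 8) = [0, 1, 5, 3, 9, 12, 6, 4, 2, 8, 7, 11, 10]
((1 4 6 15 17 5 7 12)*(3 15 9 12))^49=(1 12 9 6 4)(3 7 5 17 15)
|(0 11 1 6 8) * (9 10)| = 10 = |(0 11 1 6 8)(9 10)|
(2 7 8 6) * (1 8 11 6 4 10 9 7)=(1 8 4 10 9 7 11 6 2)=[0, 8, 1, 3, 10, 5, 2, 11, 4, 7, 9, 6]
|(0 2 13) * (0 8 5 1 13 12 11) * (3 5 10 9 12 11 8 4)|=60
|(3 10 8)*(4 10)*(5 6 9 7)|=|(3 4 10 8)(5 6 9 7)|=4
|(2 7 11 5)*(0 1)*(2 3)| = 10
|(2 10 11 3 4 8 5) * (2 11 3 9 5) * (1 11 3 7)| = 10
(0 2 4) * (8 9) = (0 2 4)(8 9) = [2, 1, 4, 3, 0, 5, 6, 7, 9, 8]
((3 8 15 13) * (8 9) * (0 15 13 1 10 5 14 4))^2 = (0 1 5 4 15 10 14)(3 8)(9 13)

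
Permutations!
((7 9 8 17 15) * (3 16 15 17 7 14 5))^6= (17)(3 16 15 14 5)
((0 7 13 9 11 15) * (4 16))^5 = (0 15 11 9 13 7)(4 16)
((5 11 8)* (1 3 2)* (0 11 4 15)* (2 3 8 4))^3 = ((0 11 4 15)(1 8 5 2))^3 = (0 15 4 11)(1 2 5 8)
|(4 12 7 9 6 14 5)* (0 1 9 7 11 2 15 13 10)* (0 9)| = |(0 1)(2 15 13 10 9 6 14 5 4 12 11)| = 22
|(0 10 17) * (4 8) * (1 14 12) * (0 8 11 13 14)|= 10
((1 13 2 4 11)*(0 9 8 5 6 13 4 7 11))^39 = (0 2 9 7 8 11 5 1 6 4 13)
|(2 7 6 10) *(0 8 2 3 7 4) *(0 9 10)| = 9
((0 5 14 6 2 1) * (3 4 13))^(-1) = (0 1 2 6 14 5)(3 13 4)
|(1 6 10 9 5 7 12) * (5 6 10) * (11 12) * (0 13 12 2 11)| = |(0 13 12 1 10 9 6 5 7)(2 11)| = 18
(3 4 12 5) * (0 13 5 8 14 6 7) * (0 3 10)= [13, 1, 2, 4, 12, 10, 7, 3, 14, 9, 0, 11, 8, 5, 6]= (0 13 5 10)(3 4 12 8 14 6 7)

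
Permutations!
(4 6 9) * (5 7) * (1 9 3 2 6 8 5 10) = [0, 9, 6, 2, 8, 7, 3, 10, 5, 4, 1] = (1 9 4 8 5 7 10)(2 6 3)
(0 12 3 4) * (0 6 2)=(0 12 3 4 6 2)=[12, 1, 0, 4, 6, 5, 2, 7, 8, 9, 10, 11, 3]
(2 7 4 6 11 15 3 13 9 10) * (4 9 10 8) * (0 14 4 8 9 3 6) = (0 14 4)(2 7 3 13 10)(6 11 15) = [14, 1, 7, 13, 0, 5, 11, 3, 8, 9, 2, 15, 12, 10, 4, 6]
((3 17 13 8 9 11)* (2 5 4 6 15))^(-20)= (3 9 13)(8 17 11)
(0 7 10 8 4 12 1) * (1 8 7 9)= (0 9 1)(4 12 8)(7 10)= [9, 0, 2, 3, 12, 5, 6, 10, 4, 1, 7, 11, 8]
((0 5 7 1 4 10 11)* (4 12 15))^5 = ((0 5 7 1 12 15 4 10 11))^5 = (0 15 5 4 7 10 1 11 12)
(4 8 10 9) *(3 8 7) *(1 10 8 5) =(1 10 9 4 7 3 5) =[0, 10, 2, 5, 7, 1, 6, 3, 8, 4, 9]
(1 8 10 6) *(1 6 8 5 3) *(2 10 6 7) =[0, 5, 10, 1, 4, 3, 7, 2, 6, 9, 8] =(1 5 3)(2 10 8 6 7)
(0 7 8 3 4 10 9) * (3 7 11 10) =(0 11 10 9)(3 4)(7 8) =[11, 1, 2, 4, 3, 5, 6, 8, 7, 0, 9, 10]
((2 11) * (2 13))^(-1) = (2 13 11)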